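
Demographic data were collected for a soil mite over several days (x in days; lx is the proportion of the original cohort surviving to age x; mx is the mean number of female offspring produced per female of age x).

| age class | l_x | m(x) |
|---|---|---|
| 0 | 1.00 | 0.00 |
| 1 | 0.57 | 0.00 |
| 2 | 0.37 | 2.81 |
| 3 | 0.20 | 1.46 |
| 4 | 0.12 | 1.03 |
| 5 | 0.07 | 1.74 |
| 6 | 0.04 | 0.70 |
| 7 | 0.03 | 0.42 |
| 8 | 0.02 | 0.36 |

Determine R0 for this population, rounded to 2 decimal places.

1.62

lx·mx by age: 0, 0, 1.0397, 0.292, 0.1236, 0.1218, 0.028, 0.0126, 0.0072
R0 = Σ lx·mx = 1.6249 → 1.62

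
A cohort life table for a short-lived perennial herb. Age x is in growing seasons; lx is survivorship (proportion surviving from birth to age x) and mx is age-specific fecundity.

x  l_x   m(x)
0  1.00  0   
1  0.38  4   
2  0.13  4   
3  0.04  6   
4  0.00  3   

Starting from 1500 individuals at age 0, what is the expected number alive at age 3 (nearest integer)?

60

Expected survivors = N0 · l_3 = 1500 × 0.04 = 60 → 60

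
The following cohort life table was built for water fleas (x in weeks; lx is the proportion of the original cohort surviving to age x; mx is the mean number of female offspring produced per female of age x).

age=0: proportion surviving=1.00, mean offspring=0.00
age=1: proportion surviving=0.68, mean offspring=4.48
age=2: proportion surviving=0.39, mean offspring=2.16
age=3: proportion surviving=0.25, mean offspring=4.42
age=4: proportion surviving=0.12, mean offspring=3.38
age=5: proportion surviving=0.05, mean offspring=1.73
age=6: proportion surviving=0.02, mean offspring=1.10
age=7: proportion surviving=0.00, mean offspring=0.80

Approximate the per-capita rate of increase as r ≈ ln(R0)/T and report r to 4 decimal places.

0.9183

R0 = Σ lx·mx = 0 + 3.0464 + 0.8424 + 1.105 + 0.4056 + 0.0865 + 0.022 + 0 = 5.5079
Σ x·lx·mx = 10.2331; T = 10.2331/5.5079 = 1.8579…
r ≈ ln(R0)/T = ln(5.5079)/1.8579… = 0.918342… → 0.9183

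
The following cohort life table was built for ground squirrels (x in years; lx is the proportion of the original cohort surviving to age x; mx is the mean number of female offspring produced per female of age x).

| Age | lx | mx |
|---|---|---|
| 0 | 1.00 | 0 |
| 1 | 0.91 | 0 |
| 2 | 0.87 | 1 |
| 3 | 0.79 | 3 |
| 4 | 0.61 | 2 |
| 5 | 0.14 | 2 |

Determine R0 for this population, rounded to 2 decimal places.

lx·mx by age: 0, 0, 0.87, 2.37, 1.22, 0.28
R0 = Σ lx·mx = 4.74 → 4.74

4.74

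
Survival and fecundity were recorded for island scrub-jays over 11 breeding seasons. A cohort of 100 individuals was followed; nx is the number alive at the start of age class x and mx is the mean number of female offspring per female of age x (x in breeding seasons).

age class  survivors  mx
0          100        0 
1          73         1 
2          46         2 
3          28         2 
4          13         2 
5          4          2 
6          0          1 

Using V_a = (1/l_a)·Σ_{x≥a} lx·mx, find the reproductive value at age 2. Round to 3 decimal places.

3.957

lx = nx/n0 = nx/100: 1, 0.73, 0.46, 0.28, 0.13, 0.04, 0
lx·mx for x ≥ 2: 0.92, 0.56, 0.26, 0.08, 0 → sum = 1.82
V_2 = 1.82 / l_2 = 1.82 / 0.46 = 3.956522… → 3.957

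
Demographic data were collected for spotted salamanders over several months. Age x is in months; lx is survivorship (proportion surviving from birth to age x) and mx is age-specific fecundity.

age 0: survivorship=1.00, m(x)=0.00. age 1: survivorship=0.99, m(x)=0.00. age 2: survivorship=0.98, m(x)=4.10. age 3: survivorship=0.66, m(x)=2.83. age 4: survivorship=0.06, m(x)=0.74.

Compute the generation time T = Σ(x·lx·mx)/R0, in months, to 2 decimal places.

2.33

lx·mx: 0, 0, 4.018, 1.8678, 0.0444 → R0 = 5.9302
x·lx·mx: 0, 0, 8.036, 5.6034, 0.1776 → Σ = 13.817
T = 13.817 / 5.9302 = 2.329938… → 2.33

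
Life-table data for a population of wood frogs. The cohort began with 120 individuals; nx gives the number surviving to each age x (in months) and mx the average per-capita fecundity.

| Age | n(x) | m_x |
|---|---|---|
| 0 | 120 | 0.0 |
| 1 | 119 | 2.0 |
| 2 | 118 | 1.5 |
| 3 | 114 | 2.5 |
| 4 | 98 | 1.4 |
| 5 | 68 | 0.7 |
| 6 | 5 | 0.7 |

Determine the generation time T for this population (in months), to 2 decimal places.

lx = nx/n0 = nx/120: 1, 0.99167…, 0.98333…, 0.95, 0.81667…, 0.56667…, 0.04167…
lx·mx: 0, 1.983333…, 1.475…, 2.375, 1.143333…, 0.396667…, 0.029167… → R0 = 7.4025…
x·lx·mx: 0, 1.983333…, 2.95…, 7.125, 4.573333…, 1.983333…, 0.175… → Σ = 18.79…
T = 18.79… / 7.4025… = 2.538332… → 2.54

2.54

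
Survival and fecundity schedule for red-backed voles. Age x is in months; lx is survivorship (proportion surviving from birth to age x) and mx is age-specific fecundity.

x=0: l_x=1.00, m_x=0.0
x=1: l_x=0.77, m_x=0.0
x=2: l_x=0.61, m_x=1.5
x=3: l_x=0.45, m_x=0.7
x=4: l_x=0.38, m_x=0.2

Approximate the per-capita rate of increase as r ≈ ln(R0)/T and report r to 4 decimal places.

R0 = Σ lx·mx = 0 + 0 + 0.915 + 0.315 + 0.076 = 1.306
Σ x·lx·mx = 3.079; T = 3.079/1.306 = 2.35758…
r ≈ ln(R0)/T = ln(1.306)/2.35758… = 0.113239… → 0.1132

0.1132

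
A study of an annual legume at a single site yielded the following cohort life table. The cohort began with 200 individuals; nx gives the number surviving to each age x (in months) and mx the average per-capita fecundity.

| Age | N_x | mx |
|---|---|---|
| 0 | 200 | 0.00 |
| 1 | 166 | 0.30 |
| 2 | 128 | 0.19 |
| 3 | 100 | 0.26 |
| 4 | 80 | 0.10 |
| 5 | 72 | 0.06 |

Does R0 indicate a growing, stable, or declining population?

declining

lx = nx/n0 = nx/200: 1, 0.83, 0.64, 0.5, 0.4, 0.36
R0 = Σ lx·mx = 0 + 0.249 + 0.1216 + 0.13 + 0.04 + 0.0216 = 0.5622
R0 < 1, so the population is declining.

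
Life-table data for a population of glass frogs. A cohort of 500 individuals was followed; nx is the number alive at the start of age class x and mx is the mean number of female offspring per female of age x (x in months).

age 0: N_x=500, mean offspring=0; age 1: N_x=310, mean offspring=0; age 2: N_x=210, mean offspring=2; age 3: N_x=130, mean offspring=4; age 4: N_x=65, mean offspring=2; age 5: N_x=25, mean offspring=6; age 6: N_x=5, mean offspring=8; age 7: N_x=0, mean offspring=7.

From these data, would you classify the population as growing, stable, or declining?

lx = nx/n0 = nx/500: 1, 0.62, 0.42, 0.26, 0.13, 0.05, 0.01, 0
R0 = Σ lx·mx = 0 + 0 + 0.84 + 1.04 + 0.26 + 0.3 + 0.08 + 0 = 2.52
R0 > 1, so the population is growing.

growing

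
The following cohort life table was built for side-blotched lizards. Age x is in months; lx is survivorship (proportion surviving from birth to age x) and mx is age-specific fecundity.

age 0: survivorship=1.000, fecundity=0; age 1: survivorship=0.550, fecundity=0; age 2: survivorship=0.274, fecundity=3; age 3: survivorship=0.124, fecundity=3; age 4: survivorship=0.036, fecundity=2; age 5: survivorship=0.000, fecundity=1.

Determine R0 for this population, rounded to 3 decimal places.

1.266

lx·mx by age: 0, 0, 0.822, 0.372, 0.072, 0
R0 = Σ lx·mx = 1.266 → 1.266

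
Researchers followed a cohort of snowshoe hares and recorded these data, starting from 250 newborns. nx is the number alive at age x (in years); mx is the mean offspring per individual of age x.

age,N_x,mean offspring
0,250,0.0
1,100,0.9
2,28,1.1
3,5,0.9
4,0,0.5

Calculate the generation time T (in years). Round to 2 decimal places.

lx = nx/n0 = nx/250: 1, 0.4, 0.112, 0.02, 0
lx·mx: 0, 0.36, 0.1232, 0.018, 0 → R0 = 0.5012
x·lx·mx: 0, 0.36, 0.2464, 0.054, 0 → Σ = 0.6604
T = 0.6604 / 0.5012 = 1.317638… → 1.32

1.32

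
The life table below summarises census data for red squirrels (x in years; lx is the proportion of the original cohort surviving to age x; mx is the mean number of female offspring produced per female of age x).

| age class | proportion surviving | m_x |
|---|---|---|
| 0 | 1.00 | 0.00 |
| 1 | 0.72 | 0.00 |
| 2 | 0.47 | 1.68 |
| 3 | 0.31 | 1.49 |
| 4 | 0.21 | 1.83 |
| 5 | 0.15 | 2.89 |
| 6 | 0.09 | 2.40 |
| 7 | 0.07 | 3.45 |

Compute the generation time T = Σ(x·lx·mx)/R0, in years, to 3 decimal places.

lx·mx: 0, 0, 0.7896, 0.4619, 0.3843, 0.4335, 0.216, 0.2415 → R0 = 2.5268
x·lx·mx: 0, 0, 1.5792, 1.3857, 1.5372, 2.1675, 1.296, 1.6905 → Σ = 9.6561
T = 9.6561 / 2.5268 = 3.821474… → 3.821

3.821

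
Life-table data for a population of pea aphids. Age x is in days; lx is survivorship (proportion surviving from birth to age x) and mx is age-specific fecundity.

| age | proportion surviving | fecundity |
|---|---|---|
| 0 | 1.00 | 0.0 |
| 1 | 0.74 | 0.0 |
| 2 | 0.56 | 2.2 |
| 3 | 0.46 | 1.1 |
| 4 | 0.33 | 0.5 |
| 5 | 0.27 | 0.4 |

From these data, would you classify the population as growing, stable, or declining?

growing

R0 = Σ lx·mx = 0 + 0 + 1.232 + 0.506 + 0.165 + 0.108 = 2.011
R0 > 1, so the population is growing.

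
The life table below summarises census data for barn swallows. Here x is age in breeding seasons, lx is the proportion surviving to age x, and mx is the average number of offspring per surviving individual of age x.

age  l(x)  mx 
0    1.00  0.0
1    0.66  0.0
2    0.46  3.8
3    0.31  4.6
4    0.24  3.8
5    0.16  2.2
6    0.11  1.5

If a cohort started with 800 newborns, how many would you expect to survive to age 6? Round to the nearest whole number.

88

Expected survivors = N0 · l_6 = 800 × 0.11 = 88 → 88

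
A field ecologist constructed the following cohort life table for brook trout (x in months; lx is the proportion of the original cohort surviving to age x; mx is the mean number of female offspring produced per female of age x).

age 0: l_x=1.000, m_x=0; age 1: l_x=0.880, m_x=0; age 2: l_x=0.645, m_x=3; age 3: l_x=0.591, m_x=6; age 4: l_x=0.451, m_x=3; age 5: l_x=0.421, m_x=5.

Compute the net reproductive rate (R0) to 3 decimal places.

lx·mx by age: 0, 0, 1.935, 3.546, 1.353, 2.105
R0 = Σ lx·mx = 8.939 → 8.939

8.939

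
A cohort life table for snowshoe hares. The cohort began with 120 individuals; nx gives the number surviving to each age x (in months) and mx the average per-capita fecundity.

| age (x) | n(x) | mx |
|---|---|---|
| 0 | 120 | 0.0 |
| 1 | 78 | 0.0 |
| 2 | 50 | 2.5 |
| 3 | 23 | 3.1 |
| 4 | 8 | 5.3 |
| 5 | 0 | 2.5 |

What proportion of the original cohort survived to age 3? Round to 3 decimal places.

l_3 = n_3/n_0 = 23/120 = 0.191667… → 0.192

0.192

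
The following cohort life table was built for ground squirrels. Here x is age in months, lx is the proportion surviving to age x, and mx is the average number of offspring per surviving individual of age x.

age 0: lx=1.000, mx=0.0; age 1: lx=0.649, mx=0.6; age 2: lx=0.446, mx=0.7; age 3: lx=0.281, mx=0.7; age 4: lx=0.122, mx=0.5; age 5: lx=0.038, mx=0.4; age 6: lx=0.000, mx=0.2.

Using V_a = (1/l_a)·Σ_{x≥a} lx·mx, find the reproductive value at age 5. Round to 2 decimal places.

0.40

lx·mx for x ≥ 5: 0.0152, 0 → sum = 0.0152
V_5 = 0.0152 / l_5 = 0.0152 / 0.038 = 0.4 → 0.40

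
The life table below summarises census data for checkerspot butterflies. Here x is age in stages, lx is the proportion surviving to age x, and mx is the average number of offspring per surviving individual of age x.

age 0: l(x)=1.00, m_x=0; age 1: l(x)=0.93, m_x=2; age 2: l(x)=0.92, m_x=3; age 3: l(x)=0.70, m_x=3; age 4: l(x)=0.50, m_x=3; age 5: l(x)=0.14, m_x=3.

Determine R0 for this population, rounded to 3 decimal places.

lx·mx by age: 0, 1.86, 2.76, 2.1, 1.5, 0.42
R0 = Σ lx·mx = 8.64 → 8.640

8.640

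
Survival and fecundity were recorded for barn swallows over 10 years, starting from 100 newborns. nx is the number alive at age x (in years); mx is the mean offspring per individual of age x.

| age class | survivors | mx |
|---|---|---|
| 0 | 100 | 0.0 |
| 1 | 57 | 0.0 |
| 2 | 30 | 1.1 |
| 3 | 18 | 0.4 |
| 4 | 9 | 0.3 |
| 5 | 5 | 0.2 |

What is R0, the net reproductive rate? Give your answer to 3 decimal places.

0.439

lx = nx/n0 = nx/100: 1, 0.57, 0.3, 0.18, 0.09, 0.05
lx·mx by age: 0, 0, 0.33, 0.072, 0.027, 0.01
R0 = Σ lx·mx = 0.439 → 0.439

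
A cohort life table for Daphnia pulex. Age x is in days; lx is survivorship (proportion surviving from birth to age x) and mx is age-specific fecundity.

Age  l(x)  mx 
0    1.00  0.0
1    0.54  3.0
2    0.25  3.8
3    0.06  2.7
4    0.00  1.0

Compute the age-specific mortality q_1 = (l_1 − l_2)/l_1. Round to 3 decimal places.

0.537

q_1 = (l_1 − l_2) / l_1 = (0.54 − 0.25) / 0.54
     = 0.29 / 0.54 = 0.537037… → 0.537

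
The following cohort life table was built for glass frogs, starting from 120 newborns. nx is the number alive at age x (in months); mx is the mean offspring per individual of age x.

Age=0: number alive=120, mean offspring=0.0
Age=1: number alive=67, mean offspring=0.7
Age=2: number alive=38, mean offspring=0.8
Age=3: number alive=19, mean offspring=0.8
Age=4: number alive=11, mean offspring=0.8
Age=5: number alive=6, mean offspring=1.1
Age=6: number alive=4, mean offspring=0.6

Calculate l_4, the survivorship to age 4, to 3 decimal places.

l_4 = n_4/n_0 = 11/120 = 0.091667… → 0.092

0.092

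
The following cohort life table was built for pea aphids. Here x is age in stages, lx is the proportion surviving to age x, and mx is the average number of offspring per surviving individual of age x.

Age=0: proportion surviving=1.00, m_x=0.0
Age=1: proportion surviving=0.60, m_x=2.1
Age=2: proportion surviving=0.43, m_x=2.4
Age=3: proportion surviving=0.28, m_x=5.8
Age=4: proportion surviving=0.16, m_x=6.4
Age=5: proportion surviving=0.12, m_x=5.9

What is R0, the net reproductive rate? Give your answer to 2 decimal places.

5.65

lx·mx by age: 0, 1.26, 1.032, 1.624, 1.024, 0.708
R0 = Σ lx·mx = 5.648 → 5.65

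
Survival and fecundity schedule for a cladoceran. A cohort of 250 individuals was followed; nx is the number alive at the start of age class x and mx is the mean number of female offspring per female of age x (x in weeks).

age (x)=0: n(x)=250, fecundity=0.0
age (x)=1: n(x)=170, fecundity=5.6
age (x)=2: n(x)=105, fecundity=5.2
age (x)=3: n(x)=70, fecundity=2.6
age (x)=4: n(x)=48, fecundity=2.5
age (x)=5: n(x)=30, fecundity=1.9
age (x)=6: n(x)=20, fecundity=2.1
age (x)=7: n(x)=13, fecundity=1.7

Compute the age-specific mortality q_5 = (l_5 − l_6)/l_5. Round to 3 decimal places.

0.333

lx = nx/n0 = nx/250: 1, 0.68, 0.42, 0.28, 0.192, 0.12, 0.08, 0.052
q_5 = (l_5 − l_6) / l_5 = (0.12 − 0.08) / 0.12
     = 0.04 / 0.12 = 0.333333… → 0.333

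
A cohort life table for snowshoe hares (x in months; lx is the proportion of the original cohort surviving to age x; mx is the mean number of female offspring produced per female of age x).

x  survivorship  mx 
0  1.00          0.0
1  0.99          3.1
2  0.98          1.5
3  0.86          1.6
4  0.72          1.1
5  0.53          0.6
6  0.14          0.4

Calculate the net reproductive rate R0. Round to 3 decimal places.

lx·mx by age: 0, 3.069, 1.47, 1.376, 0.792, 0.318, 0.056
R0 = Σ lx·mx = 7.081 → 7.081

7.081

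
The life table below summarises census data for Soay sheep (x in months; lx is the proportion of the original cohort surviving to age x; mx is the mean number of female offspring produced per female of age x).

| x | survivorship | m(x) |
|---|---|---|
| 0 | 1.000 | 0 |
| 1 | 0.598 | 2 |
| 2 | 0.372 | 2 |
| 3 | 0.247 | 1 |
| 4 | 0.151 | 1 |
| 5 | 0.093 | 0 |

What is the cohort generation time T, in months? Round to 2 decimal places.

lx·mx: 0, 1.196, 0.744, 0.247, 0.151, 0 → R0 = 2.338
x·lx·mx: 0, 1.196, 1.488, 0.741, 0.604, 0 → Σ = 4.029
T = 4.029 / 2.338 = 1.723268… → 1.72

1.72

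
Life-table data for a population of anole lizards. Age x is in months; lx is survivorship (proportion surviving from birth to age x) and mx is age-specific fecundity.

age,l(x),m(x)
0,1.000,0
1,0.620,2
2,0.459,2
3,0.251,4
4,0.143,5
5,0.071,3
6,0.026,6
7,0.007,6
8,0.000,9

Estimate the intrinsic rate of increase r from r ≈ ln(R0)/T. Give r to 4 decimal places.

0.5552

R0 = Σ lx·mx = 0 + 1.24 + 0.918 + 1.004 + 0.715 + 0.213 + 0.156 + 0.042 + 0 = 4.288
Σ x·lx·mx = 11.243; T = 11.243/4.288 = 2.62197…
r ≈ ln(R0)/T = ln(4.288)/2.62197… = 0.55524… → 0.5552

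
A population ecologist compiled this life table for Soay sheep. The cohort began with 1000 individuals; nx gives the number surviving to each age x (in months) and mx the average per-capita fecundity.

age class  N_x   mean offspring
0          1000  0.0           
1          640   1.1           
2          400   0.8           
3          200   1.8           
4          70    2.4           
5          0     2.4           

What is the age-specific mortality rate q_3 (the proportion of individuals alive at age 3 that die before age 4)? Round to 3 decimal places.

0.650

lx = nx/n0 = nx/1000: 1, 0.64, 0.4, 0.2, 0.07, 0
q_3 = (l_3 − l_4) / l_3 = (0.2 − 0.07) / 0.2
     = 0.13 / 0.2 = 0.65 → 0.650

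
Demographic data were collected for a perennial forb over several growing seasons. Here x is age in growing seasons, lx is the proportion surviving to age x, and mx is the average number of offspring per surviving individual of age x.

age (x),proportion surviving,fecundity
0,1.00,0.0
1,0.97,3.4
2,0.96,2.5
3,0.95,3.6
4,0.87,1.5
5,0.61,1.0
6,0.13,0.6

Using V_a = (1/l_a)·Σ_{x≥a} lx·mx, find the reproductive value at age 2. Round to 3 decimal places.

8.139

lx·mx for x ≥ 2: 2.4, 3.42, 1.305, 0.61, 0.078 → sum = 7.813
V_2 = 7.813 / l_2 = 7.813 / 0.96 = 8.138542… → 8.139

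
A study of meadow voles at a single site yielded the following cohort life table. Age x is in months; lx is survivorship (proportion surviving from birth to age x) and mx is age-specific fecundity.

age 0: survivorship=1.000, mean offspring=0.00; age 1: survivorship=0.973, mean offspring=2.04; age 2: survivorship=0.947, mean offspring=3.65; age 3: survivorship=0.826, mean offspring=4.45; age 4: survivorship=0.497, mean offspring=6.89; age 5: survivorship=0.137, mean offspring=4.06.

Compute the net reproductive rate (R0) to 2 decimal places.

13.10

lx·mx by age: 0, 1.98492, 3.45655, 3.6757, 3.42433, 0.55622
R0 = Σ lx·mx = 13.09772 → 13.10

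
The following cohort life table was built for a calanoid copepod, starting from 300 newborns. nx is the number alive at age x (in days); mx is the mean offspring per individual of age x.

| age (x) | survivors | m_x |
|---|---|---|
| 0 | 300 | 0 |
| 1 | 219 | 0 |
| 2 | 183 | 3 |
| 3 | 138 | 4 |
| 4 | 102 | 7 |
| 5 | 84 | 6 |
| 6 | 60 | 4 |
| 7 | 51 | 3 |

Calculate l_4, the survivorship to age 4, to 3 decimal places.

l_4 = n_4/n_0 = 102/300 = 0.34 → 0.340

0.340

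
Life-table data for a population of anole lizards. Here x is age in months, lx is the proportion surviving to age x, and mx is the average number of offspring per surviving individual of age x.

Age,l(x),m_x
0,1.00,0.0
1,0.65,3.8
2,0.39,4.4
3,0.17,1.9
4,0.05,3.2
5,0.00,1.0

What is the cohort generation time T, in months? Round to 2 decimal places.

lx·mx: 0, 2.47, 1.716, 0.323, 0.16, 0 → R0 = 4.669
x·lx·mx: 0, 2.47, 3.432, 0.969, 0.64, 0 → Σ = 7.511
T = 7.511 / 4.669 = 1.608696… → 1.61

1.61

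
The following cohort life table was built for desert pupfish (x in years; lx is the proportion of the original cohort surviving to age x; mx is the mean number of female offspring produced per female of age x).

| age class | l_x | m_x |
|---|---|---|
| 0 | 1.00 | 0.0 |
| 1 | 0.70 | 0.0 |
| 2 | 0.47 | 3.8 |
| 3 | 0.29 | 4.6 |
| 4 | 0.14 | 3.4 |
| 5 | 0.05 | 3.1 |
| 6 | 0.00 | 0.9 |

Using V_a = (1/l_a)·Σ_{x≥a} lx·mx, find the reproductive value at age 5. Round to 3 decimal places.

lx·mx for x ≥ 5: 0.155, 0 → sum = 0.155
V_5 = 0.155 / l_5 = 0.155 / 0.05 = 3.1 → 3.100

3.100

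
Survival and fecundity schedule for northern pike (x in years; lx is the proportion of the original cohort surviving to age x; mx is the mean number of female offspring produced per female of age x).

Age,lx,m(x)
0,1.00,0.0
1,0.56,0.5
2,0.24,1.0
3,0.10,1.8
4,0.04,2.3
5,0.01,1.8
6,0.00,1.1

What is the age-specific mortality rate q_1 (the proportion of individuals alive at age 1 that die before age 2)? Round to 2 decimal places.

0.57

q_1 = (l_1 − l_2) / l_1 = (0.56 − 0.24) / 0.56
     = 0.32 / 0.56 = 0.571429… → 0.57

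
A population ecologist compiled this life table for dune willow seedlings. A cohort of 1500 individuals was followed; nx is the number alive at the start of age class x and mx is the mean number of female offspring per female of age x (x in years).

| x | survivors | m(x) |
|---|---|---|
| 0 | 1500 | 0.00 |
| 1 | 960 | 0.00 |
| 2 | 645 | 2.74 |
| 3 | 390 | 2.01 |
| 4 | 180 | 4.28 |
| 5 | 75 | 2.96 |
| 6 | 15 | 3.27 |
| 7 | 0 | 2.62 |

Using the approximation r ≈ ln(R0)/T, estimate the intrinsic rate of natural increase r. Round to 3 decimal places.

lx = nx/n0 = nx/1500: 1, 0.64, 0.43, 0.26, 0.12, 0.05, 0.01, 0
R0 = Σ lx·mx = 0 + 0 + 1.1782 + 0.5226 + 0.5136 + 0.148 + 0.0327 + 0 = 2.3951
Σ x·lx·mx = 6.9148; T = 6.9148/2.3951 = 2.88706…
r ≈ ln(R0)/T = ln(2.3951)/2.88706… = 0.30253… → 0.303

0.303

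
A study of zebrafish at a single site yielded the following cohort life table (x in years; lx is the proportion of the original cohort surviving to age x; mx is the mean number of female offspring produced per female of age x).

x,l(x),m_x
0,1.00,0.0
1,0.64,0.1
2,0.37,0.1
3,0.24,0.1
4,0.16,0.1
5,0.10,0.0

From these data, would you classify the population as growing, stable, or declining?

R0 = Σ lx·mx = 0 + 0.064 + 0.037 + 0.024 + 0.016 + 0 = 0.141
R0 < 1, so the population is declining.

declining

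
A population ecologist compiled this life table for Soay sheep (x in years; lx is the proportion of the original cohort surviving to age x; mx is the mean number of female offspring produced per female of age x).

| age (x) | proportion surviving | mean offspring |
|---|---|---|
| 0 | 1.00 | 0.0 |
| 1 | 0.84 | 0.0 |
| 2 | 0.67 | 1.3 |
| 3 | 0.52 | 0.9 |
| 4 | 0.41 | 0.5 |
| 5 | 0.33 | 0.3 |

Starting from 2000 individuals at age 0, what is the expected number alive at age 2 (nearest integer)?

Expected survivors = N0 · l_2 = 2000 × 0.67 = 1340 → 1340

1340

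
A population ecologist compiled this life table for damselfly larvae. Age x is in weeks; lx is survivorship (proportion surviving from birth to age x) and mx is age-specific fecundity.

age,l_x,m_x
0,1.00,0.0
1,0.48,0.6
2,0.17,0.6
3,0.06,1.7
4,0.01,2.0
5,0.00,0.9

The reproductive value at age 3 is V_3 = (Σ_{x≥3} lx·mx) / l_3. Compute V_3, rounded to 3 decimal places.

2.033

lx·mx for x ≥ 3: 0.102, 0.02, 0 → sum = 0.122
V_3 = 0.122 / l_3 = 0.122 / 0.06 = 2.033333… → 2.033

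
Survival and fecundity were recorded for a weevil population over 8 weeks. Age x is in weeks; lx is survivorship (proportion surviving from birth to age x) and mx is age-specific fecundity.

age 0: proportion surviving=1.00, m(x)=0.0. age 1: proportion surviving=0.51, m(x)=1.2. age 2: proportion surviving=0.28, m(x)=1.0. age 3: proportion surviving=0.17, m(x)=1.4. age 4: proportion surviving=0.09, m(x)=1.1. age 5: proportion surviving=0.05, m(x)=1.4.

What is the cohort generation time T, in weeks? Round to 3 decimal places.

lx·mx: 0, 0.612, 0.28, 0.238, 0.099, 0.07 → R0 = 1.299
x·lx·mx: 0, 0.612, 0.56, 0.714, 0.396, 0.35 → Σ = 2.632
T = 2.632 / 1.299 = 2.026174… → 2.026

2.026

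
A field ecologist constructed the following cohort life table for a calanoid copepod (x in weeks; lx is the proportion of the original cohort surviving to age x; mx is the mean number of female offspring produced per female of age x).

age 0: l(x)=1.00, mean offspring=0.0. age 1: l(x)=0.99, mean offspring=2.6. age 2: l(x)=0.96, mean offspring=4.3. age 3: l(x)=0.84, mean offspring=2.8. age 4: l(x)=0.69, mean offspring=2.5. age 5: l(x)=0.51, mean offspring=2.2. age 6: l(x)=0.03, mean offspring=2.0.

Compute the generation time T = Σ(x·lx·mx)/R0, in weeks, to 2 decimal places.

2.57

lx·mx: 0, 2.574, 4.128, 2.352, 1.725, 1.122, 0.06 → R0 = 11.961
x·lx·mx: 0, 2.574, 8.256, 7.056, 6.9, 5.61, 0.36 → Σ = 30.756
T = 30.756 / 11.961 = 2.571357… → 2.57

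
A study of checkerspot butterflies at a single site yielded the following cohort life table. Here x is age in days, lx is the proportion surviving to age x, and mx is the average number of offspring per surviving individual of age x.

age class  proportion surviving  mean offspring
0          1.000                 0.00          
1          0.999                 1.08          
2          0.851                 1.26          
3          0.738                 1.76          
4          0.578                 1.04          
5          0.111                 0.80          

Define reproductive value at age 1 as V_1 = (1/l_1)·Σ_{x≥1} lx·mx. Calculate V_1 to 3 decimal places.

4.144

lx·mx for x ≥ 1: 1.07892, 1.07226, 1.29888, 0.60112, 0.0888 → sum = 4.13998
V_1 = 4.13998 / l_1 = 4.13998 / 0.999 = 4.144124… → 4.144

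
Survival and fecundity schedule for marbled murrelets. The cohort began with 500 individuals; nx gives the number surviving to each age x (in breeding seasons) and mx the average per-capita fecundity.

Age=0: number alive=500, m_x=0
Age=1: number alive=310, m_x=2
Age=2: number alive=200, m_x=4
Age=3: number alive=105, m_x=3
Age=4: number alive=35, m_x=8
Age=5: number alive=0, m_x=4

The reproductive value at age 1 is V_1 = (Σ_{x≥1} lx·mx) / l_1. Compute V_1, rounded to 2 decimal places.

lx = nx/n0 = nx/500: 1, 0.62, 0.4, 0.21, 0.07, 0
lx·mx for x ≥ 1: 1.24, 1.6, 0.63, 0.56, 0 → sum = 4.03
V_1 = 4.03 / l_1 = 4.03 / 0.62 = 6.5 → 6.50

6.50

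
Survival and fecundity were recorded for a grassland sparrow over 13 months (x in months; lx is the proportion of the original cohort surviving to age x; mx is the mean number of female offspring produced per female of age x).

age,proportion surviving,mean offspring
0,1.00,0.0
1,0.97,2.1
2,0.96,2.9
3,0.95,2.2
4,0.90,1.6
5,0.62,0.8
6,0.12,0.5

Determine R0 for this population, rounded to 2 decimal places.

8.91

lx·mx by age: 0, 2.037, 2.784, 2.09, 1.44, 0.496, 0.06
R0 = Σ lx·mx = 8.907 → 8.91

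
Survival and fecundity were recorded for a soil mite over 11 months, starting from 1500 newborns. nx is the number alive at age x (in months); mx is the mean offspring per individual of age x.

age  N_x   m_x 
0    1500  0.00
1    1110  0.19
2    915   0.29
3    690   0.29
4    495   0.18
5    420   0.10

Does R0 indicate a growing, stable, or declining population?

declining

lx = nx/n0 = nx/1500: 1, 0.74, 0.61, 0.46, 0.33, 0.28
R0 = Σ lx·mx = 0 + 0.1406 + 0.1769 + 0.1334 + 0.0594 + 0.028 = 0.5383
R0 < 1, so the population is declining.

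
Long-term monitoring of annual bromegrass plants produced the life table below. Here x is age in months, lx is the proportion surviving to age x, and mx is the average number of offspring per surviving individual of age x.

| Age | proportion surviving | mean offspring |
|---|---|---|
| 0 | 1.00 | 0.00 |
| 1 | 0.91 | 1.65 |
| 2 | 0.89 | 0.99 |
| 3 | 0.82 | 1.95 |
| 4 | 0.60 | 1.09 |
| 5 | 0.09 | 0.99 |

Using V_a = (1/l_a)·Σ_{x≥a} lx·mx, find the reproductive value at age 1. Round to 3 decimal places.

lx·mx for x ≥ 1: 1.5015, 0.8811, 1.599, 0.654, 0.0891 → sum = 4.7247
V_1 = 4.7247 / l_1 = 4.7247 / 0.91 = 5.191978… → 5.192

5.192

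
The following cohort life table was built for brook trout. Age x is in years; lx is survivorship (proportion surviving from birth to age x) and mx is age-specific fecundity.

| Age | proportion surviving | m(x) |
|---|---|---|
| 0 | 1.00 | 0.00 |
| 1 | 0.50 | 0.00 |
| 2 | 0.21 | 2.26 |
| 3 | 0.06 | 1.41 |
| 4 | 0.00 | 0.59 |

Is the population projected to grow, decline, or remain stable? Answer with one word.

R0 = Σ lx·mx = 0 + 0 + 0.4746 + 0.0846 + 0 = 0.5592
R0 < 1, so the population is declining.

declining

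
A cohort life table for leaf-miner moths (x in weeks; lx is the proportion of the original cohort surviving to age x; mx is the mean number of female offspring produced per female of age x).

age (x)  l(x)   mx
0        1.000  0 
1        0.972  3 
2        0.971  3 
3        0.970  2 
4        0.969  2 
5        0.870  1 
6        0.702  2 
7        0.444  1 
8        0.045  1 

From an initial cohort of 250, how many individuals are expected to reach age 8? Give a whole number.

11

Expected survivors = N0 · l_8 = 250 × 0.045 = 11.25 → 11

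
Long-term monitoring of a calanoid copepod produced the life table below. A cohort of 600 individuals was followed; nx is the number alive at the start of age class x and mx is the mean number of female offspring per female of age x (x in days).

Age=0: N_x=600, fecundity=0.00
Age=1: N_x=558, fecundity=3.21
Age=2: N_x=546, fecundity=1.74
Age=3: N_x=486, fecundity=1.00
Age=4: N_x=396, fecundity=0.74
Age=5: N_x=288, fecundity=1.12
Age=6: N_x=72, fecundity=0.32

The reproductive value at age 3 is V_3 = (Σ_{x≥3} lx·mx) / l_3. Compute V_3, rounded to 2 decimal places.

lx = nx/n0 = nx/600: 1, 0.93, 0.91, 0.81, 0.66, 0.48, 0.12
lx·mx for x ≥ 3: 0.81, 0.4884, 0.5376, 0.0384 → sum = 1.8744
V_3 = 1.8744 / l_3 = 1.8744 / 0.81 = 2.314074… → 2.31

2.31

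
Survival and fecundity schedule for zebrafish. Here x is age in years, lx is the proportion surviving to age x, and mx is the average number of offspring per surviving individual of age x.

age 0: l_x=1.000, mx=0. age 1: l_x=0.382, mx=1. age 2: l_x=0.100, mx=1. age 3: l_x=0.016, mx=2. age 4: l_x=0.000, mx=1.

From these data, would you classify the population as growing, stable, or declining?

declining

R0 = Σ lx·mx = 0 + 0.382 + 0.1 + 0.032 + 0 = 0.514
R0 < 1, so the population is declining.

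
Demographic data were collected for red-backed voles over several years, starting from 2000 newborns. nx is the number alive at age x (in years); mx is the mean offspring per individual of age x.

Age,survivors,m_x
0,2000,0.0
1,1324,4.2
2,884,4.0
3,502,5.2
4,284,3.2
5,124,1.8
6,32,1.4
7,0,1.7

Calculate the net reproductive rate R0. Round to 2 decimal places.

lx = nx/n0 = nx/2000: 1, 0.662, 0.442, 0.251, 0.142, 0.062, 0.016, 0
lx·mx by age: 0, 2.7804, 1.768, 1.3052, 0.4544, 0.1116, 0.0224, 0
R0 = Σ lx·mx = 6.442 → 6.44

6.44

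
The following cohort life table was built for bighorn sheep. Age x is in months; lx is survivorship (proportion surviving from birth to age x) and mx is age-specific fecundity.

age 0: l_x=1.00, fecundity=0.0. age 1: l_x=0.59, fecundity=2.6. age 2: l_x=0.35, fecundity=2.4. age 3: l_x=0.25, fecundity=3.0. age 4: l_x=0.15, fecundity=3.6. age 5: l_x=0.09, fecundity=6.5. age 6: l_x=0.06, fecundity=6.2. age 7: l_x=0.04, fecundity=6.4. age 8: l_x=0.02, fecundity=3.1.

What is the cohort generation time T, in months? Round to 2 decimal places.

lx·mx: 0, 1.534, 0.84, 0.75, 0.54, 0.585, 0.372, 0.256, 0.062 → R0 = 4.939
x·lx·mx: 0, 1.534, 1.68, 2.25, 2.16, 2.925, 2.232, 1.792, 0.496 → Σ = 15.069
T = 15.069 / 4.939 = 3.051022… → 3.05

3.05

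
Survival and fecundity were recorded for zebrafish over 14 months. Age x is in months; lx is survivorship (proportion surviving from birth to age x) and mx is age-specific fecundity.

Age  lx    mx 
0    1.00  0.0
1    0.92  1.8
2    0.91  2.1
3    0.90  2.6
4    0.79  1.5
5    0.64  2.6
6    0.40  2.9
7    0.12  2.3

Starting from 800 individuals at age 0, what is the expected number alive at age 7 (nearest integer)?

96

Expected survivors = N0 · l_7 = 800 × 0.12 = 96 → 96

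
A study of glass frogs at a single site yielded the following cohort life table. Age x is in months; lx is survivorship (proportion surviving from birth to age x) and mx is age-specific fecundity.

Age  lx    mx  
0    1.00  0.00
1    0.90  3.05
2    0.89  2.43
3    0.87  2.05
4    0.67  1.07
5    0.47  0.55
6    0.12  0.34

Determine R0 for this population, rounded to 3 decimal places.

lx·mx by age: 0, 2.745, 2.1627, 1.7835, 0.7169, 0.2585, 0.0408
R0 = Σ lx·mx = 7.7074 → 7.707

7.707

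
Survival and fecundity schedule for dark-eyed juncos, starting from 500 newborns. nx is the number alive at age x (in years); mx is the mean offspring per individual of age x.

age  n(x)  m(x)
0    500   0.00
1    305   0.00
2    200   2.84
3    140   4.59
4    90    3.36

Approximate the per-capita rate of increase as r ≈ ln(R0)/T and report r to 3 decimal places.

lx = nx/n0 = nx/500: 1, 0.61, 0.4, 0.28, 0.18
R0 = Σ lx·mx = 0 + 0 + 1.136 + 1.2852 + 0.6048 = 3.026
Σ x·lx·mx = 8.5468; T = 8.5468/3.026 = 2.82445…
r ≈ ln(R0)/T = ln(3.026)/2.82445… = 0.39202… → 0.392

0.392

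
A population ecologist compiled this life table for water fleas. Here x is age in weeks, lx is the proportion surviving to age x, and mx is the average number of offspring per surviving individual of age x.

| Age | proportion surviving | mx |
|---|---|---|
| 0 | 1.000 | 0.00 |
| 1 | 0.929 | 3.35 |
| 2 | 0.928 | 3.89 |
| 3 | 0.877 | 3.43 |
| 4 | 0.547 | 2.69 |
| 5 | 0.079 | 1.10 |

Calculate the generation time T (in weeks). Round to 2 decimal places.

lx·mx: 0, 3.11215, 3.60992, 3.00811, 1.47143, 0.0869 → R0 = 11.28851
x·lx·mx: 0, 3.11215, 7.21984, 9.02433, 5.88572, 0.4345 → Σ = 25.67654
T = 25.67654 / 11.28851 = 2.274573… → 2.27

2.27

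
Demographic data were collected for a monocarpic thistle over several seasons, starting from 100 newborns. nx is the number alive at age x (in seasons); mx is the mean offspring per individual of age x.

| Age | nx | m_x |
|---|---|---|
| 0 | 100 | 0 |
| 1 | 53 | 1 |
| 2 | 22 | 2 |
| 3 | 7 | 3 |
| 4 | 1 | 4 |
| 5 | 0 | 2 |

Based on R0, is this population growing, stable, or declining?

growing

lx = nx/n0 = nx/100: 1, 0.53, 0.22, 0.07, 0.01, 0
R0 = Σ lx·mx = 0 + 0.53 + 0.44 + 0.21 + 0.04 + 0 = 1.22
R0 > 1, so the population is growing.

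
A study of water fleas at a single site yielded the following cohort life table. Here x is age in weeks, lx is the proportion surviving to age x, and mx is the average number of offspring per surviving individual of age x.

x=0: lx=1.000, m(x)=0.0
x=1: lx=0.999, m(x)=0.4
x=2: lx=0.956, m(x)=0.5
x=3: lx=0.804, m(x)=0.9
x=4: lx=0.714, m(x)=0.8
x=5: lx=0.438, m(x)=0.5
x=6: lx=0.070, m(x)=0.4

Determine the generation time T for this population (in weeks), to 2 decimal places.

2.92

lx·mx: 0, 0.3996, 0.478, 0.7236, 0.5712, 0.219, 0.028 → R0 = 2.4194
x·lx·mx: 0, 0.3996, 0.956, 2.1708, 2.2848, 1.095, 0.168 → Σ = 7.0742
T = 7.0742 / 2.4194 = 2.923948… → 2.92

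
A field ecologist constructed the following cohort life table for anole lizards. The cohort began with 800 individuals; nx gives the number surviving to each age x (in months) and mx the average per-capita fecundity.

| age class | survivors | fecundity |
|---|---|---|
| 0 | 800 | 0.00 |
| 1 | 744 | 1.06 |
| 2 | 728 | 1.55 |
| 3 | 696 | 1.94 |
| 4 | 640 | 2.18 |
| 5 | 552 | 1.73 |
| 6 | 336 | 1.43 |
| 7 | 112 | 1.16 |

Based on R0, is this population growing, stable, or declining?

lx = nx/n0 = nx/800: 1, 0.93, 0.91, 0.87, 0.8, 0.69, 0.42, 0.14
R0 = Σ lx·mx = 0 + 0.9858 + 1.4105 + 1.6878 + 1.744 + 1.1937 + 0.6006 + 0.1624 = 7.7848
R0 > 1, so the population is growing.

growing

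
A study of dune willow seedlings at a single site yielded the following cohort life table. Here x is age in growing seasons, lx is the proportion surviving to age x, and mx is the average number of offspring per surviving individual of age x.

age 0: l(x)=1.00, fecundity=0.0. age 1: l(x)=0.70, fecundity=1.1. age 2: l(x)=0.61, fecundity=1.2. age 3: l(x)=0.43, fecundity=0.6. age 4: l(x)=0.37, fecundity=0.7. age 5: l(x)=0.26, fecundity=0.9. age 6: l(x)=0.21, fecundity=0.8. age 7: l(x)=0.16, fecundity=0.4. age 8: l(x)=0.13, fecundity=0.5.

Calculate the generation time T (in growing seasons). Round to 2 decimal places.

2.82

lx·mx: 0, 0.77, 0.732, 0.258, 0.259, 0.234, 0.168, 0.064, 0.065 → R0 = 2.55
x·lx·mx: 0, 0.77, 1.464, 0.774, 1.036, 1.17, 1.008, 0.448, 0.52 → Σ = 7.19
T = 7.19 / 2.55 = 2.819608… → 2.82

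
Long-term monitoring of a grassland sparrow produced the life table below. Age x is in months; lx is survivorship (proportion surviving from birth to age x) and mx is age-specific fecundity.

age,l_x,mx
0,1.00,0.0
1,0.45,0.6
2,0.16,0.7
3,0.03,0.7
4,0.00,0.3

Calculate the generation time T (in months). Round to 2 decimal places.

lx·mx: 0, 0.27, 0.112, 0.021, 0 → R0 = 0.403
x·lx·mx: 0, 0.27, 0.224, 0.063, 0 → Σ = 0.557
T = 0.557 / 0.403 = 1.382134… → 1.38

1.38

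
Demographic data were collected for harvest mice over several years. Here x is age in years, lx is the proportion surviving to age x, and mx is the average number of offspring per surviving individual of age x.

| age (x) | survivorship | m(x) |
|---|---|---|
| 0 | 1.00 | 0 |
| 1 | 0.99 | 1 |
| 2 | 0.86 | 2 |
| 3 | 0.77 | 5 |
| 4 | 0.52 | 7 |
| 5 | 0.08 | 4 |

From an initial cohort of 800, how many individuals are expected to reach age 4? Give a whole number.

Expected survivors = N0 · l_4 = 800 × 0.52 = 416 → 416

416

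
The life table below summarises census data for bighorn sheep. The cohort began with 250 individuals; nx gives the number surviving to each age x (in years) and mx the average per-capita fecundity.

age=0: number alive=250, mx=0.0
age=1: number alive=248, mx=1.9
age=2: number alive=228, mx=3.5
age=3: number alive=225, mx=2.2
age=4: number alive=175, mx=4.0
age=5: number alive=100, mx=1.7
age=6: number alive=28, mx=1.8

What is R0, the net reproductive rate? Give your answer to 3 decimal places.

lx = nx/n0 = nx/250: 1, 0.992, 0.912, 0.9, 0.7, 0.4, 0.112
lx·mx by age: 0, 1.8848, 3.192, 1.98, 2.8, 0.68, 0.2016
R0 = Σ lx·mx = 10.7384 → 10.738

10.738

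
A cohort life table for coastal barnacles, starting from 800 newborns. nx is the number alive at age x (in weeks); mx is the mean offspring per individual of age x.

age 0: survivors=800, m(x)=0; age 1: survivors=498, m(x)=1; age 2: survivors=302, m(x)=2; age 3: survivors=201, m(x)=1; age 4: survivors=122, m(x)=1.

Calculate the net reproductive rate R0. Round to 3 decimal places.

1.781

lx = nx/n0 = nx/800: 1, 0.6225, 0.3775, 0.25125, 0.1525
lx·mx by age: 0, 0.6225, 0.755, 0.25125, 0.1525
R0 = Σ lx·mx = 1.78125 → 1.781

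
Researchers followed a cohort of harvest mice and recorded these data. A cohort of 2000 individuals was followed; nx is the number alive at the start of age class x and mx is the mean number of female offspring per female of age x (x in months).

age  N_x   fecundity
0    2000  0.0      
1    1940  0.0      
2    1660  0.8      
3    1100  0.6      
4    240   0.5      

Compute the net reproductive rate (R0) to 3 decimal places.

1.054

lx = nx/n0 = nx/2000: 1, 0.97, 0.83, 0.55, 0.12
lx·mx by age: 0, 0, 0.664, 0.33, 0.06
R0 = Σ lx·mx = 1.054 → 1.054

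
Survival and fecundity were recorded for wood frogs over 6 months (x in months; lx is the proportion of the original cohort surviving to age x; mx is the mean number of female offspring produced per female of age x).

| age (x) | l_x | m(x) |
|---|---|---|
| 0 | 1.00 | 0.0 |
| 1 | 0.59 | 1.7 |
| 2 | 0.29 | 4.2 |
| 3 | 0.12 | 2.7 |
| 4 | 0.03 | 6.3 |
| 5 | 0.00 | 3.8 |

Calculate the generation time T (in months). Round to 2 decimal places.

lx·mx: 0, 1.003, 1.218, 0.324, 0.189, 0 → R0 = 2.734
x·lx·mx: 0, 1.003, 2.436, 0.972, 0.756, 0 → Σ = 5.167
T = 5.167 / 2.734 = 1.889905… → 1.89

1.89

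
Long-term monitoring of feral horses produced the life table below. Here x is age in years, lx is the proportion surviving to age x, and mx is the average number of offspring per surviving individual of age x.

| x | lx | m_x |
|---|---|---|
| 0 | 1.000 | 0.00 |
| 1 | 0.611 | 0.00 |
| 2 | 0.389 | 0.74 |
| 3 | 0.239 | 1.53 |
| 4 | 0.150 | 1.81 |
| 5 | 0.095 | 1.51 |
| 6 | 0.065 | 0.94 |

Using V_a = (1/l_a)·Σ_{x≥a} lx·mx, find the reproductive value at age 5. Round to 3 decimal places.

lx·mx for x ≥ 5: 0.14345, 0.0611 → sum = 0.20455
V_5 = 0.20455 / l_5 = 0.20455 / 0.095 = 2.153158… → 2.153

2.153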